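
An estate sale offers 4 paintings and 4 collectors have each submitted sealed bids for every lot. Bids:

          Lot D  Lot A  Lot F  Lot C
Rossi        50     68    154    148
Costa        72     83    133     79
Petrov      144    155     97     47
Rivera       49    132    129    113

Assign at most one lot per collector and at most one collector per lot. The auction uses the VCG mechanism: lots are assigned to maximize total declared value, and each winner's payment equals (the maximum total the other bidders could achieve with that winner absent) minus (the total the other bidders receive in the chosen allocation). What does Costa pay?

Costa pays $8.

Efficient allocation: Rossi→Lot C ($148), Costa→Lot F ($133), Petrov→Lot D ($144), Rivera→Lot A ($132); total welfare W = $557.
Costa receives Lot F at value $133, so the others get W − 133 = $424.
Without Costa: best allocation of the remaining 3 bidders over all 4 lots is Rossi→Lot C ($148), Petrov→Lot A ($155), Rivera→Lot F ($129), total $432.
VCG payment = (others' best without Costa) − (others' welfare with Costa) = 432 − 424 = $8.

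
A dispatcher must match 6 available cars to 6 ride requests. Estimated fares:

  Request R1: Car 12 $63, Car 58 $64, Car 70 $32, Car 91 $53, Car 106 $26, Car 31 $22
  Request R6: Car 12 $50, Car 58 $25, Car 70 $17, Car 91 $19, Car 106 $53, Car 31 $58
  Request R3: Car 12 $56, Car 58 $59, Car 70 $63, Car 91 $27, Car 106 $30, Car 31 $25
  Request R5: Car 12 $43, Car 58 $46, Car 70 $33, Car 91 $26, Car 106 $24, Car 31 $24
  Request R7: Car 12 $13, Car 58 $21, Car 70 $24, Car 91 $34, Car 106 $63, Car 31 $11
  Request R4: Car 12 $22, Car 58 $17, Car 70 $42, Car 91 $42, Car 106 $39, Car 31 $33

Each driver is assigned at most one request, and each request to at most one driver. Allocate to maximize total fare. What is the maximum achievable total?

Treat this as an assignment problem: match each driver to one request.
Optimal: Car 12→Request R1 ($63), Car 58→Request R5 ($46), Car 70→Request R3 ($63), Car 91→Request R4 ($42), Car 106→Request R7 ($63), Car 31→Request R6 ($58) — total 63+46+63+42+63+58 = $335.
Max-entry greedy (repeatedly take the single best remaining cell) gives $333, worse by 2.
Next-best assignment: Car 12→Request R5, Car 58→Request R1, Car 70→Request R3, Car 91→Request R4, Car 106→Request R7, Car 31→Request R6 = $333.

Max total: $335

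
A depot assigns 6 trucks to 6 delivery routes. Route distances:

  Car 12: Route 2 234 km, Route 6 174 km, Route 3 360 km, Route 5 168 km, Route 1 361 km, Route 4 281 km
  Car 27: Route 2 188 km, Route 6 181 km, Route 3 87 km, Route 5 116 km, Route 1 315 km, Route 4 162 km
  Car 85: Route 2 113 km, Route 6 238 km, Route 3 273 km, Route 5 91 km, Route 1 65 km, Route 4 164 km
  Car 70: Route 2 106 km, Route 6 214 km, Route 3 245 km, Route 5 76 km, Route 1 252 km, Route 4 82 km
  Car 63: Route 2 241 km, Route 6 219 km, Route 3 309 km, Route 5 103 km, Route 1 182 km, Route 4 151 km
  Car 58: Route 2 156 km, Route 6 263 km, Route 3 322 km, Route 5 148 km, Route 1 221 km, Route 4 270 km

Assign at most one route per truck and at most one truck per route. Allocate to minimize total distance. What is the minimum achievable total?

Treat this as an assignment problem: match each truck to one route.
Optimal: Car 12→Route 6 (174 km), Car 27→Route 3 (87 km), Car 85→Route 1 (65 km), Car 70→Route 4 (82 km), Car 63→Route 5 (103 km), Car 58→Route 2 (156 km) — total 174+87+65+82+103+156 = 667 km.
Min-entry greedy (repeatedly take the single cheapest remaining cell) gives 709 km, worse by 42.
Next-best assignment: Car 12→Route 6, Car 27→Route 3, Car 85→Route 1, Car 70→Route 5, Car 63→Route 4, Car 58→Route 2 = 709 km.
Checked against all permutations: 667 km is optimal.

Minimum total: 667 km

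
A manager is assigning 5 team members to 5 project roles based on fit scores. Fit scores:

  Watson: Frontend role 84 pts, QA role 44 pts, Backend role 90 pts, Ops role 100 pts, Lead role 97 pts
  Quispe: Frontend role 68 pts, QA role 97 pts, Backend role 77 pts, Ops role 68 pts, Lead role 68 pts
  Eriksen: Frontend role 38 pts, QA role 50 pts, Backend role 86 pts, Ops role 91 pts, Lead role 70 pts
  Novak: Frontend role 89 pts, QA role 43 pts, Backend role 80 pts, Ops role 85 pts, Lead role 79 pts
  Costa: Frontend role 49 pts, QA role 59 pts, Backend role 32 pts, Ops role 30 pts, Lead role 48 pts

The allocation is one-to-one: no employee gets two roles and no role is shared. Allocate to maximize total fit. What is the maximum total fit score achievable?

Maximum total: 420 pts

Optimal: Watson→Ops role (100 pts), Quispe→QA role (97 pts), Eriksen→Backend role (86 pts), Novak→Frontend role (89 pts), Costa→Lead role (48 pts) — total 100+97+86+89+48 = 420 pts.
Column-greedy (each role in turn goes to its best remaining employee) gives 415 pts, worse by 5.
Every other assignment is strictly worse.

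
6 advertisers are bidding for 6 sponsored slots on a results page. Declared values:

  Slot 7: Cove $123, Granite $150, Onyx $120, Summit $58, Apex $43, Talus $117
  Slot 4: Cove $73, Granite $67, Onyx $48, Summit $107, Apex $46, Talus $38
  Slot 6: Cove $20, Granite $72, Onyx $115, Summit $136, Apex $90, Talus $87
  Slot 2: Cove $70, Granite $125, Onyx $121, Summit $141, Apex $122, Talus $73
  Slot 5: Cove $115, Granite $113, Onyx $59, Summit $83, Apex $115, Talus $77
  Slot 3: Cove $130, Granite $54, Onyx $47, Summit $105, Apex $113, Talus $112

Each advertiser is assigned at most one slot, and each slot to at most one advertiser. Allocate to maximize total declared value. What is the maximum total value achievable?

Optimal: Cove→Slot 5 ($115), Granite→Slot 7 ($150), Onyx→Slot 6 ($115), Summit→Slot 4 ($107), Apex→Slot 2 ($122), Talus→Slot 3 ($112) — total 115+150+115+107+122+112 = $721.
Max-entry greedy (repeatedly take the single best remaining cell) gives $689, worse by 32.
Checked against all permutations: $721 is optimal.

Max total: $721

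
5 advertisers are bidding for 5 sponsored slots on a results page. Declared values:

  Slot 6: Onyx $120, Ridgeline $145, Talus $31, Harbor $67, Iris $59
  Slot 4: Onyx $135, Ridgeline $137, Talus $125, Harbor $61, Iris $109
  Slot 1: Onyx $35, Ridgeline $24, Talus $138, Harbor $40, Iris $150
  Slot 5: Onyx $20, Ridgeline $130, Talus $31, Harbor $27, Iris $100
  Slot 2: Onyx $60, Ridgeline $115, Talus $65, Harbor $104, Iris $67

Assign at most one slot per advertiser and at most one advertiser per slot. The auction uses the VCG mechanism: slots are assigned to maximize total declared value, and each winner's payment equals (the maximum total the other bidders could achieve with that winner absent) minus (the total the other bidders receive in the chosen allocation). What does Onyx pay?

Onyx pays $15.

Efficient allocation: Onyx→Slot 6 ($120), Ridgeline→Slot 5 ($130), Talus→Slot 4 ($125), Harbor→Slot 2 ($104), Iris→Slot 1 ($150); total welfare W = $629.
Onyx receives Slot 6 at value $120, so the others get W − 120 = $509.
Without Onyx: best allocation of the remaining 4 bidders over all 5 slots is Ridgeline→Slot 6 ($145), Talus→Slot 4 ($125), Harbor→Slot 2 ($104), Iris→Slot 1 ($150), total $524.
VCG payment = (others' best without Onyx) − (others' welfare with Onyx) = 524 − 509 = $15.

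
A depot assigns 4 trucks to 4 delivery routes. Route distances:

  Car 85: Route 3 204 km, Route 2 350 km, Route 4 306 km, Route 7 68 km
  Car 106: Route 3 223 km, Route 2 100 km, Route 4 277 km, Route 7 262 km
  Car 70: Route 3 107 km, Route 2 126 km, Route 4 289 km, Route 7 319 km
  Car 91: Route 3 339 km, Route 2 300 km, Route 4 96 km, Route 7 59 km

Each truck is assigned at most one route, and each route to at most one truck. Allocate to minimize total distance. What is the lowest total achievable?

Minimum total: 371 km

Optimal: Car 85→Route 7 (68 km), Car 106→Route 2 (100 km), Car 70→Route 3 (107 km), Car 91→Route 4 (96 km) — total 68+100+107+96 = 371 km.
Min-entry greedy (repeatedly take the single cheapest remaining cell) gives 572 km, worse by 201.
Every other assignment is strictly worse.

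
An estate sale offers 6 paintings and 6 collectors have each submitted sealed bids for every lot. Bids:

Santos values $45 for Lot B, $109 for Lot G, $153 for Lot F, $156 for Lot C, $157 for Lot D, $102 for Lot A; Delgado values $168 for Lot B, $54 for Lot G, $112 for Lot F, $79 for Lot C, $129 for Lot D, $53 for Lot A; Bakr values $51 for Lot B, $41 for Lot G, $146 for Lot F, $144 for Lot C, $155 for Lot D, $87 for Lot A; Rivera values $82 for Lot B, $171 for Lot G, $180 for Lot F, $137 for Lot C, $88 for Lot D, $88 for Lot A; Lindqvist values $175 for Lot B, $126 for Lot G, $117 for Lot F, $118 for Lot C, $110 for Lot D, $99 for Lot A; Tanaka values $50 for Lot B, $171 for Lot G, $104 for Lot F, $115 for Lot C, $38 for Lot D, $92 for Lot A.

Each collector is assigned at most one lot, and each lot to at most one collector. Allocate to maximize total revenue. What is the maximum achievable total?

This is the linear assignment problem.
Optimal: Santos→Lot C ($156), Delgado→Lot B ($168), Bakr→Lot D ($155), Rivera→Lot F ($180), Lindqvist→Lot A ($99), Tanaka→Lot G ($171) — total 156+168+155+180+99+171 = $929.
Max-entry greedy (repeatedly take the single best remaining cell) gives $880, worse by 49.
Next-best assignment: Santos→Lot D, Delgado→Lot B, Bakr→Lot C, Rivera→Lot F, Lindqvist→Lot A, Tanaka→Lot G = $919.
Every other assignment is strictly worse.

Max total: $929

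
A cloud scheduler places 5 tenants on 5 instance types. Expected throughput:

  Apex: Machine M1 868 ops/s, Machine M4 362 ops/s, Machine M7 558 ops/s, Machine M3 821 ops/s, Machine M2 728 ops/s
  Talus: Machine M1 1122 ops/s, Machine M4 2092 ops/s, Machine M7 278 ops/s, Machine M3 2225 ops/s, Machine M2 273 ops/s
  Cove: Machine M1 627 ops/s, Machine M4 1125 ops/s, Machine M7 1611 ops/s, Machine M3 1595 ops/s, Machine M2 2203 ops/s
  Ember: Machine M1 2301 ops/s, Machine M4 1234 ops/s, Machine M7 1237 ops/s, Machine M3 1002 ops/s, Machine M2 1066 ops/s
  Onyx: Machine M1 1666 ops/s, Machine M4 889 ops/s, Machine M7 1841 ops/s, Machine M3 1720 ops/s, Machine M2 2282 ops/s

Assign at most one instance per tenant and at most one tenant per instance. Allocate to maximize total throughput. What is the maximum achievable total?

Maximum total: 9258 ops/s

Optimal: Apex→Machine M3 (821 ops/s), Talus→Machine M4 (2092 ops/s), Cove→Machine M2 (2203 ops/s), Ember→Machine M1 (2301 ops/s), Onyx→Machine M7 (1841 ops/s) — total 821+2092+2203+2301+1841 = 9258 ops/s.
Column-greedy (each instance in turn goes to its best remaining tenant) gives 8557 ops/s, worse by 701.
Swapping Talus↔Apex (Talus→Machine M3 2225 ops/s, Apex→Machine M4 362 ops/s) loses 326.
Every other assignment is strictly worse.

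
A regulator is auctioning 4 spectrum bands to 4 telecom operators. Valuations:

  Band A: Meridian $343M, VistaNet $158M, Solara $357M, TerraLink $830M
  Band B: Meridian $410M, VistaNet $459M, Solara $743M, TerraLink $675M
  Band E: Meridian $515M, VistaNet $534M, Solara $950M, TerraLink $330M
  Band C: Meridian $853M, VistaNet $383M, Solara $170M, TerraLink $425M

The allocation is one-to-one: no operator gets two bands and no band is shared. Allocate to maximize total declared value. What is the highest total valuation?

Max total: $3092M

Optimal: Meridian→Band C ($853M), VistaNet→Band B ($459M), Solara→Band E ($950M), TerraLink→Band A ($830M) — total 853+459+950+830 = $3092M.
Column-greedy (each band in turn goes to its best remaining operator) gives $2960M, worse by 132.
Next-best assignment: Meridian→Band C, VistaNet→Band E, Solara→Band B, TerraLink→Band A = $2960M.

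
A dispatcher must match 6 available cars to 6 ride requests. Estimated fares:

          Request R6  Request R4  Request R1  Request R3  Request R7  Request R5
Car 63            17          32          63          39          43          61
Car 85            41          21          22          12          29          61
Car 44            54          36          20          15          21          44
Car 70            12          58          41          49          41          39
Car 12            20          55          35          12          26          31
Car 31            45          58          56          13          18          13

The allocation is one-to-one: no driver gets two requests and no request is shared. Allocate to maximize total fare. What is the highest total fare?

Treat this as an assignment problem: match each driver to one request.
Optimal: Car 63→Request R7 ($43), Car 85→Request R5 ($61), Car 44→Request R6 ($54), Car 70→Request R3 ($49), Car 12→Request R4 ($55), Car 31→Request R1 ($56) — total 43+61+54+49+55+56 = $318.
Row-greedy (each driver in turn takes its best remaining request) gives $275, worse by 43.
Next-best assignment: Car 63→Request R1, Car 85→Request R5, Car 44→Request R6, Car 70→Request R3, Car 12→Request R7, Car 31→Request R4 = $311.
Checked against all permutations: $318 is optimal.

Max total: $318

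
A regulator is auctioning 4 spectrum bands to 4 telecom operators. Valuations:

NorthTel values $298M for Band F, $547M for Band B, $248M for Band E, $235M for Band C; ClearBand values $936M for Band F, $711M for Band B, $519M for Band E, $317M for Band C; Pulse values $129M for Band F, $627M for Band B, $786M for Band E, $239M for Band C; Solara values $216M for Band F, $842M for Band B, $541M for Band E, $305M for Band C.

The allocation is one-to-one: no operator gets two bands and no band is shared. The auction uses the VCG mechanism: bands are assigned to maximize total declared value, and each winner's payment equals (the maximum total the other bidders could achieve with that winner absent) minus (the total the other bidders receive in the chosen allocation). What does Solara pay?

Efficient allocation: NorthTel→Band C ($235M), ClearBand→Band F ($936M), Pulse→Band E ($786M), Solara→Band B ($842M); total welfare W = $2799M.
Solara receives Band B at value $842M, so the others get W − 842 = $1957M.
Without Solara: best allocation of the remaining 3 bidders over all 4 bands is NorthTel→Band B ($547M), ClearBand→Band F ($936M), Pulse→Band E ($786M), total $2269M.
VCG payment = (others' best without Solara) − (others' welfare with Solara) = 2269 − 1957 = $312M.

Solara pays $312M.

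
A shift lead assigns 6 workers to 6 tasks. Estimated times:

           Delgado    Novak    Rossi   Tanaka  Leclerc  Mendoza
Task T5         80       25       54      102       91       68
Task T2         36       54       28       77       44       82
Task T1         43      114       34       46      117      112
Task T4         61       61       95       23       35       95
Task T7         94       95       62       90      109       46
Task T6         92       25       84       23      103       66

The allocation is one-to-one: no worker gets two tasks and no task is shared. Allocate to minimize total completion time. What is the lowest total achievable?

Minimum total: 199 min

Optimal: Delgado→Task T2 (36 min), Novak→Task T5 (25 min), Rossi→Task T1 (34 min), Tanaka→Task T6 (23 min), Leclerc→Task T4 (35 min), Mendoza→Task T7 (46 min) — total 36+25+34+23+35+46 = 199 min.
Column-greedy (each task in turn goes to its cheapest remaining worker) gives 268 min, worse by 69.
Swapping Leclerc↔Novak (Leclerc→Task T5 91 min, Novak→Task T4 61 min) adds 92.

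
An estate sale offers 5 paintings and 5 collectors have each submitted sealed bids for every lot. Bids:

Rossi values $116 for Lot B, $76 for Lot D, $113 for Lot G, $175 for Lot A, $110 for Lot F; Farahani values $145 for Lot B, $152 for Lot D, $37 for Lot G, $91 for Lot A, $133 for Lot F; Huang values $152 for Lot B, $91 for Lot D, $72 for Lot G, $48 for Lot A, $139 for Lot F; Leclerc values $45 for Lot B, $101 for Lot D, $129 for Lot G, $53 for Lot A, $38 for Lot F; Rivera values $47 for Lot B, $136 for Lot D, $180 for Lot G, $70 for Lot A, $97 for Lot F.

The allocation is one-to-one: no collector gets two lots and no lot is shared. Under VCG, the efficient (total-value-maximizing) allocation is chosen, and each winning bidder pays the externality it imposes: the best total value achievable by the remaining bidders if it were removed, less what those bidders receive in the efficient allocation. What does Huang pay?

Huang pays $12.

Efficient allocation: Rossi→Lot A ($175), Farahani→Lot F ($133), Huang→Lot B ($152), Leclerc→Lot D ($101), Rivera→Lot G ($180); total welfare W = $741.
Huang receives Lot B at value $152, so the others get W − 152 = $589.
Without Huang: best allocation of the remaining 4 bidders over all 5 lots is Rossi→Lot A ($175), Farahani→Lot B ($145), Leclerc→Lot D ($101), Rivera→Lot G ($180), total $601.
VCG payment = (others' best without Huang) − (others' welfare with Huang) = 601 − 589 = $12.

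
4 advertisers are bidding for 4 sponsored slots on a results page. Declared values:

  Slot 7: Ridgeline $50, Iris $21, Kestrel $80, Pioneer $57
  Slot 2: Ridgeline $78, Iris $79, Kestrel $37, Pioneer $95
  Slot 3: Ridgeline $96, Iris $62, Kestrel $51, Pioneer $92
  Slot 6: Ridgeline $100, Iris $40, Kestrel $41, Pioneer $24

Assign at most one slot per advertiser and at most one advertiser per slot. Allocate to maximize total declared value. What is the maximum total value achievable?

Maximum total: $351

Optimal: Ridgeline→Slot 6 ($100), Iris→Slot 2 ($79), Kestrel→Slot 7 ($80), Pioneer→Slot 3 ($92) — total 100+79+80+92 = $351.
Next-best assignment: Ridgeline→Slot 6, Iris→Slot 3, Kestrel→Slot 7, Pioneer→Slot 2 = $337.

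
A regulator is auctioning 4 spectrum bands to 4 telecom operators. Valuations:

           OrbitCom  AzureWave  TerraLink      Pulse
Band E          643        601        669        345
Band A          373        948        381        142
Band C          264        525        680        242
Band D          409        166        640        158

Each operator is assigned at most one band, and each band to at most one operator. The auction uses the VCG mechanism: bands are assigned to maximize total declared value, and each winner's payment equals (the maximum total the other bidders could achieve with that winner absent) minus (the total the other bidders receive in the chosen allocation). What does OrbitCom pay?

OrbitCom pays $143M.

Efficient allocation: OrbitCom→Band E ($643M), AzureWave→Band A ($948M), TerraLink→Band D ($640M), Pulse→Band C ($242M); total welfare W = $2473M.
OrbitCom receives Band E at value $643M, so the others get W − 643 = $1830M.
Without OrbitCom: best allocation of the remaining 3 bidders over all 4 bands is AzureWave→Band A ($948M), TerraLink→Band C ($680M), Pulse→Band E ($345M), total $1973M.
VCG payment = (others' best without OrbitCom) − (others' welfare with OrbitCom) = 1973 − 1830 = $143M.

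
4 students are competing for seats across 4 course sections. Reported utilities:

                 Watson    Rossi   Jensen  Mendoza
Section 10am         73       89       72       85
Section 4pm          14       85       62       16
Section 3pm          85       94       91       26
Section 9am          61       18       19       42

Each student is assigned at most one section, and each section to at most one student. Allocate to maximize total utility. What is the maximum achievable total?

Optimal: Watson→Section 9am (61 points), Rossi→Section 4pm (85 points), Jensen→Section 3pm (91 points), Mendoza→Section 10am (85 points) — total 61+85+91+85 = 322 points.
Column-greedy (each section in turn goes to its best remaining student) gives 278 points, worse by 44.
Every other assignment is strictly worse.

Max total: 322 points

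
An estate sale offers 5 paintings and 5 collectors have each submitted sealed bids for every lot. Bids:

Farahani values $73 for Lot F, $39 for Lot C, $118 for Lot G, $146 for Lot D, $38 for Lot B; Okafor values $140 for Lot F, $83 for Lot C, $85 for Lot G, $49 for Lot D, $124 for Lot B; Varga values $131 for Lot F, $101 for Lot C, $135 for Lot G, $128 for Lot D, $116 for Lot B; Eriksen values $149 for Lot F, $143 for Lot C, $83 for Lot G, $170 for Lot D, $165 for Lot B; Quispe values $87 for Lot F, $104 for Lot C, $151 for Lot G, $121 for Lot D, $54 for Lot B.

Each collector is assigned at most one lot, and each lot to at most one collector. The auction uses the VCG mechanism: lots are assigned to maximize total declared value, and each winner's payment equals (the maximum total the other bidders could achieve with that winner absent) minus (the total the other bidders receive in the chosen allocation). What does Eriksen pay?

Eriksen pays $15.

Efficient allocation: Farahani→Lot D ($146), Okafor→Lot F ($140), Varga→Lot C ($101), Eriksen→Lot B ($165), Quispe→Lot G ($151); total welfare W = $703.
Eriksen receives Lot B at value $165, so the others get W − 165 = $538.
Without Eriksen: best allocation of the remaining 4 bidders over all 5 lots is Farahani→Lot D ($146), Okafor→Lot F ($140), Varga→Lot B ($116), Quispe→Lot G ($151), total $553.
VCG payment = (others' best without Eriksen) − (others' welfare with Eriksen) = 553 − 538 = $15.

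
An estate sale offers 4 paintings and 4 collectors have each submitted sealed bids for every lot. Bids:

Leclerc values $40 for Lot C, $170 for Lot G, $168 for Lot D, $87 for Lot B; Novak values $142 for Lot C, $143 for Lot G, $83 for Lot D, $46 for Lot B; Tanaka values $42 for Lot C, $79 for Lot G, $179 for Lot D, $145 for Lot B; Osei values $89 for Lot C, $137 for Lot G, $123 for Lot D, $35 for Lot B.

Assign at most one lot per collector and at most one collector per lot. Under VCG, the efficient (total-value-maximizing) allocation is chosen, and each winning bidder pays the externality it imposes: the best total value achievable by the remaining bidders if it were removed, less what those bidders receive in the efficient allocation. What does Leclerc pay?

Efficient allocation: Leclerc→Lot D ($168), Novak→Lot C ($142), Tanaka→Lot B ($145), Osei→Lot G ($137); total welfare W = $592.
Leclerc receives Lot D at value $168, so the others get W − 168 = $424.
Without Leclerc: best allocation of the remaining 3 bidders over all 4 lots is Novak→Lot C ($142), Tanaka→Lot D ($179), Osei→Lot G ($137), total $458.
VCG payment = (others' best without Leclerc) − (others' welfare with Leclerc) = 458 − 424 = $34.

Leclerc pays $34.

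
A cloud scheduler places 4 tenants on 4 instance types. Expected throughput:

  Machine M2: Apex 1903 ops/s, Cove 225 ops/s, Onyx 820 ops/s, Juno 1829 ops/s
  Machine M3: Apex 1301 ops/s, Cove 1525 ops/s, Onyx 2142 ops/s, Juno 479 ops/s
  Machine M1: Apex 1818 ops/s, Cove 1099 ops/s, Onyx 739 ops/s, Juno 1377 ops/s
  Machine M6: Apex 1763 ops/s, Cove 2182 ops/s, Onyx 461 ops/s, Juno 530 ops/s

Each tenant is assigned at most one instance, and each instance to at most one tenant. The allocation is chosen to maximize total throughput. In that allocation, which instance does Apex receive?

Apex receives Machine M1.

Optimal: Apex→Machine M1 (1818 ops/s), Cove→Machine M6 (2182 ops/s), Onyx→Machine M3 (2142 ops/s), Juno→Machine M2 (1829 ops/s) — total 1818+2182+2142+1829 = 7971 ops/s.
Swapping Cove↔Onyx (Cove→Machine M3 1525 ops/s, Onyx→Machine M6 461 ops/s) loses 2338.
Every other assignment is strictly worse.
Apex's own top instance is Machine M2 (1903 ops/s), but forcing Apex→Machine M2 and reassigning the rest optimally gives only 7604 ops/s — worse by 367.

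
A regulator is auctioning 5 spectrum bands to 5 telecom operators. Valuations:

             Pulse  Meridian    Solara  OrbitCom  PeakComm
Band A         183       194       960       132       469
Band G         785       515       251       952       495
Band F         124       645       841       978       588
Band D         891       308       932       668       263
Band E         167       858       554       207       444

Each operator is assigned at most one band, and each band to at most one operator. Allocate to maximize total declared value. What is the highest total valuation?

Optimal: Pulse→Band D ($891M), Meridian→Band E ($858M), Solara→Band A ($960M), OrbitCom→Band G ($952M), PeakComm→Band F ($588M) — total 891+858+960+952+588 = $4249M.
Column-greedy (each band in turn goes to its best remaining operator) gives $3892M, worse by 357.
Next-best assignment: Pulse→Band D, Meridian→Band E, Solara→Band A, OrbitCom→Band F, PeakComm→Band G = $4182M.
Checked against all permutations: $4249M is optimal.

Maximum total: $4249M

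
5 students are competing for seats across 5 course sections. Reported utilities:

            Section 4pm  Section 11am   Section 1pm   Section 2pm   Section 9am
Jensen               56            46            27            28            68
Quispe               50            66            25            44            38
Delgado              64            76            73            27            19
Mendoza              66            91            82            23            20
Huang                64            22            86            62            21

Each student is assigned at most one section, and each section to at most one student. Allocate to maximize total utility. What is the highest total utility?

Maximum total: 353 points

Optimal: Jensen→Section 9am (68 points), Quispe→Section 2pm (44 points), Delgado→Section 4pm (64 points), Mendoza→Section 11am (91 points), Huang→Section 1pm (86 points) — total 68+44+64+91+86 = 353 points.
Row-greedy (each student in turn takes its best remaining section) gives 335 points, worse by 18.
No other one-to-one assignment exceeds 353 points.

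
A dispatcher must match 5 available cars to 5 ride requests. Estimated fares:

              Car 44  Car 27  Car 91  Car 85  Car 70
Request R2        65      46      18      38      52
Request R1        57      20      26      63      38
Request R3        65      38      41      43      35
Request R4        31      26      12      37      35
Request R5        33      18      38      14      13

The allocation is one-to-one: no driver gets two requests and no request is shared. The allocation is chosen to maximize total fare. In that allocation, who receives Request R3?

Car 44 receives Request R3.

Optimal: Car 44→Request R3 ($65), Car 27→Request R2 ($46), Car 91→Request R5 ($38), Car 85→Request R1 ($63), Car 70→Request R4 ($35) — total 65+46+38+63+35 = $247.
Row-greedy (each driver in turn takes its best remaining request) gives $239, worse by 8.
Next-best assignment: Car 44→Request R3, Car 27→Request R4, Car 91→Request R5, Car 85→Request R1, Car 70→Request R2 = $244.
Swapping Car 91↔Car 85 (Car 91→Request R1 $26, Car 85→Request R5 $14) loses 61.
Checked against all permutations: $247 is optimal.
Car 44's own top request is Request R2 ($65), but forcing Car 44→Request R2 and reassigning the rest optimally gives only $239 — worse by 8.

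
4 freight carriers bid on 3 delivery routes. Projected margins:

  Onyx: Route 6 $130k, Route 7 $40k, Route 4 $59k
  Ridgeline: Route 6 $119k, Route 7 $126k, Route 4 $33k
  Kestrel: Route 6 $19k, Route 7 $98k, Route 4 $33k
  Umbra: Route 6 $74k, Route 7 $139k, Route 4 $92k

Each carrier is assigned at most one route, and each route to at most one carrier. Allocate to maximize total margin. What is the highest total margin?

Max total: $348k

This is the linear assignment problem.
Optimal: Onyx→Route 6 ($130k), Ridgeline→Route 7 ($126k), Umbra→Route 4 ($92k) — total 130+126+92 = $348k.
Max-entry greedy (repeatedly take the single best remaining cell) gives $302k, worse by 46.
Next-best assignment: Onyx→Route 6, Kestrel→Route 7, Umbra→Route 4 = $320k.
No other one-to-one assignment exceeds $348k.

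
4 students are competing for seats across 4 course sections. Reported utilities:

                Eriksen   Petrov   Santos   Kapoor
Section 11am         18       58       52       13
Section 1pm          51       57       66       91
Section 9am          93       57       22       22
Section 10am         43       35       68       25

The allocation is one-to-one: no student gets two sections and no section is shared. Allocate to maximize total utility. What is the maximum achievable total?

Maximum total: 310 points

Optimal: Eriksen→Section 9am (93 points), Petrov→Section 11am (58 points), Santos→Section 10am (68 points), Kapoor→Section 1pm (91 points) — total 93+58+68+91 = 310 points.
Next-best assignment: Eriksen→Section 9am, Petrov→Section 10am, Santos→Section 11am, Kapoor→Section 1pm = 271 points.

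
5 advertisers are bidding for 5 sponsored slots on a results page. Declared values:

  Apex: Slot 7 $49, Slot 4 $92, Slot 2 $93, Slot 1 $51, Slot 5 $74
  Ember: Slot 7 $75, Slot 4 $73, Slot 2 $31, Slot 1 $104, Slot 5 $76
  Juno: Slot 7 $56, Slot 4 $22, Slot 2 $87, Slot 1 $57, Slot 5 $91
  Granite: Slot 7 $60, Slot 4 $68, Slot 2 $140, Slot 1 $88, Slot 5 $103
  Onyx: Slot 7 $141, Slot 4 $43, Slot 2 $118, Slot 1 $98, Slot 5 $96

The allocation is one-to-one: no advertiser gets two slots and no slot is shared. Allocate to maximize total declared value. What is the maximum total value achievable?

Optimal: Apex→Slot 4 ($92), Ember→Slot 1 ($104), Juno→Slot 5 ($91), Granite→Slot 2 ($140), Onyx→Slot 7 ($141) — total 92+104+91+140+141 = $568.
Row-greedy (each advertiser in turn takes its best remaining slot) gives $497, worse by 71.
Next-best assignment: Apex→Slot 4, Ember→Slot 1, Juno→Slot 2, Granite→Slot 5, Onyx→Slot 7 = $527.
Checked against all permutations: $568 is optimal.

Maximum total: $568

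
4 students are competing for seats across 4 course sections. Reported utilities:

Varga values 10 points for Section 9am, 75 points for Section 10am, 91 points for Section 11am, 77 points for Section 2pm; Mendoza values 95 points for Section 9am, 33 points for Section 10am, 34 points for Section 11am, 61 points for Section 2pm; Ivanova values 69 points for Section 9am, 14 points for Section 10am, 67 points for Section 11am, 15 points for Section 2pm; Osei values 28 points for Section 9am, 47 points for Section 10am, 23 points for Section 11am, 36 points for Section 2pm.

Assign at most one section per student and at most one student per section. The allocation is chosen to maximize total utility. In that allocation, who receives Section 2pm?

Varga receives Section 2pm.

Optimal: Varga→Section 2pm (77 points), Mendoza→Section 9am (95 points), Ivanova→Section 11am (67 points), Osei→Section 10am (47 points) — total 77+95+67+47 = 286 points.
Column-greedy (each section in turn goes to its best remaining student) gives 273 points, worse by 13.
Varga's own top section is Section 11am (91 points), but forcing Varga→Section 11am and reassigning the rest optimally gives only 268 points — worse by 18.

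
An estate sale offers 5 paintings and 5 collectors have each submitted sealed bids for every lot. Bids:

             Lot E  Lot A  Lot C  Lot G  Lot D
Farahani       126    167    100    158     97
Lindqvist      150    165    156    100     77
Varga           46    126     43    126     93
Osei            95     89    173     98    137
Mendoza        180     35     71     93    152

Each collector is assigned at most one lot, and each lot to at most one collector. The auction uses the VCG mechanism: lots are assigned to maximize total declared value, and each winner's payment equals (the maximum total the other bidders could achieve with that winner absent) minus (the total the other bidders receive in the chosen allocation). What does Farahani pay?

Efficient allocation: Farahani→Lot G ($158), Lindqvist→Lot A ($165), Varga→Lot D ($93), Osei→Lot C ($173), Mendoza→Lot E ($180); total welfare W = $769.
Farahani receives Lot G at value $158, so the others get W − 158 = $611.
Without Farahani: best allocation of the remaining 4 bidders over all 5 lots is Lindqvist→Lot A ($165), Varga→Lot G ($126), Osei→Lot C ($173), Mendoza→Lot E ($180), total $644.
VCG payment = (others' best without Farahani) − (others' welfare with Farahani) = 644 − 611 = $33.

Farahani pays $33.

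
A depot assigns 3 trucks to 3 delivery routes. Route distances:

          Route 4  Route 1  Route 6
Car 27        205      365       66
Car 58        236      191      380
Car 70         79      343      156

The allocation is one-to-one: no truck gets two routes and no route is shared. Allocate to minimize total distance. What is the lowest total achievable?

Minimum total: 336 km

This is the linear assignment problem.
Optimal: Car 27→Route 6 (66 km), Car 58→Route 1 (191 km), Car 70→Route 4 (79 km) — total 66+191+79 = 336 km.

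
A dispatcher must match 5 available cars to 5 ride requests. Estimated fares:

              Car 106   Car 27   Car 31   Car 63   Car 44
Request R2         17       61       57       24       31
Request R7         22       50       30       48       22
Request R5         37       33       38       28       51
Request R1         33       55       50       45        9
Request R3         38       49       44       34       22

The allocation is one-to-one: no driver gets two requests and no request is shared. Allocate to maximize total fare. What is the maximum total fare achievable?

This is the linear assignment problem.
Optimal: Car 106→Request R3 ($38), Car 27→Request R1 ($55), Car 31→Request R2 ($57), Car 63→Request R7 ($48), Car 44→Request R5 ($51) — total 38+55+57+48+51 = $249.
Row-greedy (each driver in turn takes its best remaining request) gives $248, worse by 1.
Next-best assignment: Car 106→Request R3, Car 27→Request R2, Car 31→Request R1, Car 63→Request R7, Car 44→Request R5 = $248.
No other one-to-one assignment exceeds $249.

Max total: $249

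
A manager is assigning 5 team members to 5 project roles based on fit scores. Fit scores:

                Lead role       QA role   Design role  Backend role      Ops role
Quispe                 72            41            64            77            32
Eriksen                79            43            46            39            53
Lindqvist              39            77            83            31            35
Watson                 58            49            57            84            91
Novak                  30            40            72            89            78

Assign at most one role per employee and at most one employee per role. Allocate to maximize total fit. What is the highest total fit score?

Maximum total: 400 pts

Optimal: Quispe→Design role (64 pts), Eriksen→Lead role (79 pts), Lindqvist→QA role (77 pts), Watson→Ops role (91 pts), Novak→Backend role (89 pts) — total 64+79+77+91+89 = 400 pts.
Max-entry greedy (repeatedly take the single best remaining cell) gives 383 pts, worse by 17.
Next-best assignment: Quispe→Backend role, Eriksen→Lead role, Lindqvist→QA role, Watson→Ops role, Novak→Design role = 396 pts.
Checked against all permutations: 400 pts is optimal.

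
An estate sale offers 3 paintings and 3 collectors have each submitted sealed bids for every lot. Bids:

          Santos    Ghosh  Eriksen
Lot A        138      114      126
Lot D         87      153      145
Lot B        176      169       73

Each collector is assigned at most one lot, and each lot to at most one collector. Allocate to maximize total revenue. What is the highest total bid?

Maximum total: $455

Optimal: Santos→Lot B ($176), Ghosh→Lot D ($153), Eriksen→Lot A ($126) — total 176+153+126 = $455.
Column-greedy (each lot in turn goes to its best remaining collector) gives $364, worse by 91.
Next-best assignment: Santos→Lot A, Ghosh→Lot B, Eriksen→Lot D = $452.
Swapping Eriksen↔Ghosh (Eriksen→Lot D $145, Ghosh→Lot A $114) loses 20.
Checked against all permutations: $455 is optimal.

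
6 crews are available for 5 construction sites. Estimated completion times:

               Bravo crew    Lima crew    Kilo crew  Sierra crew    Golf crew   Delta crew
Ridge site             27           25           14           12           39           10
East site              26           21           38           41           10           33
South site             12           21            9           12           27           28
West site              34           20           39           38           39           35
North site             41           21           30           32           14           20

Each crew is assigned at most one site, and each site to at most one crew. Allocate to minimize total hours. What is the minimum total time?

Minimum total: 71 hours

Treat this as an assignment problem: match each crew to one site.
Optimal: Sierra crew→Ridge site (12 hours), Golf crew→East site (10 hours), Kilo crew→South site (9 hours), Lima crew→West site (20 hours), Delta crew→North site (20 hours) — total 12+10+9+20+20 = 71 hours.
Column-greedy (each site in turn goes to its cheapest remaining crew) gives 81 hours, worse by 10.
Next-best assignment: Sierra crew→Ridge site, Golf crew→East site, Bravo crew→South site, Lima crew→West site, Delta crew→North site = 74 hours.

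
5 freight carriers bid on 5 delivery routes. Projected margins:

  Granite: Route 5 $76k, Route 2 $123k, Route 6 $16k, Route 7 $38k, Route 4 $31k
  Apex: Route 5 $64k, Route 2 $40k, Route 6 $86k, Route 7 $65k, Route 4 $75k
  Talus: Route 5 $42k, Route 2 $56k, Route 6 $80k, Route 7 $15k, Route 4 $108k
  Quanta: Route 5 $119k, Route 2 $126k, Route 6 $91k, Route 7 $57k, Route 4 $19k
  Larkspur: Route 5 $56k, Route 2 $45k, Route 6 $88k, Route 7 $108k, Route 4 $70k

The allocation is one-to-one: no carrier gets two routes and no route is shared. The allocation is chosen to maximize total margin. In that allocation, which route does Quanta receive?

Quanta receives Route 5.

Optimal: Granite→Route 2 ($123k), Apex→Route 6 ($86k), Talus→Route 4 ($108k), Quanta→Route 5 ($119k), Larkspur→Route 7 ($108k) — total 123+86+108+119+108 = $544k.
Column-greedy (each route in turn goes to its best remaining carrier) gives $503k, worse by 41.
Swapping Granite↔Talus (Granite→Route 4 $31k, Talus→Route 2 $56k) loses 144.
Quanta's own top route is Route 2 ($126k), but forcing Quanta→Route 2 and reassigning the rest optimally gives only $504k — worse by 40.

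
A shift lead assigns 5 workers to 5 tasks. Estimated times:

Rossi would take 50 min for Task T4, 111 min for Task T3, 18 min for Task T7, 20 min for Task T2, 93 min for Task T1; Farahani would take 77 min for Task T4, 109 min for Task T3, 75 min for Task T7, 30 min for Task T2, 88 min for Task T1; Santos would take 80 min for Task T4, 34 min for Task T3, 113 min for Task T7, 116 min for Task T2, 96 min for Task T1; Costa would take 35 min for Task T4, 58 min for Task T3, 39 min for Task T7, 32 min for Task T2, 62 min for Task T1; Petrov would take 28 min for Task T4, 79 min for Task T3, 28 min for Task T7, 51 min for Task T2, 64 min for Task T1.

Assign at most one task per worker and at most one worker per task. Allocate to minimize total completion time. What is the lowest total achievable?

Min total: 172 min

Optimal: Rossi→Task T7 (18 min), Farahani→Task T2 (30 min), Santos→Task T3 (34 min), Costa→Task T1 (62 min), Petrov→Task T4 (28 min) — total 18+30+34+62+28 = 172 min.
Row-greedy (each worker in turn takes its cheapest remaining task) gives 181 min, worse by 9.
No other one-to-one assignment undercuts 172 min.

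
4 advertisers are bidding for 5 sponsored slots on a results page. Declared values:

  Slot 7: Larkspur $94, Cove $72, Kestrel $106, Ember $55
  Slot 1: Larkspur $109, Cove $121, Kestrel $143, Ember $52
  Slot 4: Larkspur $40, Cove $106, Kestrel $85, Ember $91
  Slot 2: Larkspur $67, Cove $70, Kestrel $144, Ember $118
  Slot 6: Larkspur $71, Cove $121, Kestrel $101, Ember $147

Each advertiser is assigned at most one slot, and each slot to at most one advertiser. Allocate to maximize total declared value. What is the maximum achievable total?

Max total: $506

This is the linear assignment problem.
Optimal: Larkspur→Slot 7 ($94), Cove→Slot 1 ($121), Kestrel→Slot 2 ($144), Ember→Slot 6 ($147) — total 94+121+144+147 = $506.
Row-greedy (each advertiser in turn takes its best remaining slot) gives $465, worse by 41.
Swapping Larkspur↔Cove (Larkspur→Slot 1 $109, Cove→Slot 7 $72) loses 34.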